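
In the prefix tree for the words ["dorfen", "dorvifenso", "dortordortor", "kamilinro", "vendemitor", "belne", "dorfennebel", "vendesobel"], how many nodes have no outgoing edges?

A leaf is a node with no children — equivalently, the end of a word that is not a proper prefix of any other stored word.
Those words: "belne", "dorfennebel", "dortordortor", "dorvifenso", "kamilinro", "vendemitor", "vendesobel"
Leaf count: 7

7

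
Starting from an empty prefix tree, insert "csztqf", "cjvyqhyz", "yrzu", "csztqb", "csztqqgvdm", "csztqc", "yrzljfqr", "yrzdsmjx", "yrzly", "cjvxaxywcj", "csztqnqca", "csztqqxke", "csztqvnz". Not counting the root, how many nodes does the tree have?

For each word, the new-node count is its length minus the longest prefix already in the trie:
  "csztqf" → 6 new (c, s, z, t, q, f)
  "cjvyqhyz" → prefix "c" already present; 7 new (j, v, y, q, h, y, z)
  "yrzu" → 4 new (y, r, z, u)
  "csztqb" → prefix "csztq" already present; 1 new (b)
  "csztqqgvdm" → prefix "csztq" already present; 5 new (q, g, v, d, m)
  "csztqc" → prefix "csztq" already present; 1 new (c)
  "yrzljfqr" → prefix "yrz" already present; 5 new (l, j, f, q, r)
  "yrzdsmjx" → prefix "yrz" already present; 5 new (d, s, m, j, x)
  "yrzly" → prefix "yrzl" already present; 1 new (y)
  "cjvxaxywcj" → prefix "cjv" already present; 7 new (x, a, x, y, w, c, j)
  "csztqnqca" → prefix "csztq" already present; 4 new (n, q, c, a)
  "csztqqxke" → prefix "csztqq" already present; 3 new (x, k, e)
  "csztqvnz" → prefix "csztq" already present; 3 new (v, n, z)
Total nodes = 6 + 7 + 4 + 1 + 5 + 1 + 5 + 5 + 1 + 7 + 4 + 3 + 3 = 52

52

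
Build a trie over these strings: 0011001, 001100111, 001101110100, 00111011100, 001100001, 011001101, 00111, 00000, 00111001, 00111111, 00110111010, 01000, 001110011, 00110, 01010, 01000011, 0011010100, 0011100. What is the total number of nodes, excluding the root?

For each word, the new-node count is its length minus the longest prefix already in the trie:
  "0011001" → 7 new (0, 0, 1, 1, 0, 0, 1)
  "001100111" → prefix "0011001" already present; 2 new (1, 1)
  "001101110100" → prefix "00110" already present; 7 new (1, 1, 1, 0, 1, 0, 0)
  "00111011100" → prefix "0011" already present; 7 new (1, 0, 1, 1, 1, 0, 0)
  "001100001" → prefix "001100" already present; 3 new (0, 0, 1)
  "011001101" → prefix "0" already present; 8 new (1, 1, 0, 0, 1, 1, 0, 1)
  "00111" → prefix "00111" already present; 0 new (none)
  "00000" → prefix "00" already present; 3 new (0, 0, 0)
  "00111001" → prefix "001110" already present; 2 new (0, 1)
  "00111111" → prefix "00111" already present; 3 new (1, 1, 1)
  "00110111010" → prefix "00110111010" already present; 0 new (none)
  "01000" → prefix "01" already present; 3 new (0, 0, 0)
  "001110011" → prefix "00111001" already present; 1 new (1)
  "00110" → prefix "00110" already present; 0 new (none)
  "01010" → prefix "010" already present; 2 new (1, 0)
  "01000011" → prefix "01000" already present; 3 new (0, 1, 1)
  "0011010100" → prefix "001101" already present; 4 new (0, 1, 0, 0)
  "0011100" → prefix "0011100" already present; 0 new (none)
Total nodes = 7 + 2 + 7 + 7 + 3 + 8 + 0 + 3 + 2 + 3 + 0 + 3 + 1 + 0 + 2 + 3 + 4 + 0 = 55

55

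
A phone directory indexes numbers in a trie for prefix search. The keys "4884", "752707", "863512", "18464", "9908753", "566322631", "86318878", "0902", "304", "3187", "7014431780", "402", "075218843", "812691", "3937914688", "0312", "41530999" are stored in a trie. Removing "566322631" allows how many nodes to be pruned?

Walk "566322631" from the leaf back toward the root, removing each node that no remaining word uses.
No other word shares any prefix with "566322631", so all 9 of its nodes go.
Nodes removed: 9

9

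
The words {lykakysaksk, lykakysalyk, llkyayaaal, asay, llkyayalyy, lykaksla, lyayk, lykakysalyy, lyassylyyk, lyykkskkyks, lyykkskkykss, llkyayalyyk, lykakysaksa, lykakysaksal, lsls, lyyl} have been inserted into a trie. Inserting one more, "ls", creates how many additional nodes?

Every character of "ls" already lies on an existing path (it is a prefix of some stored word).
No new nodes are needed: 0.

0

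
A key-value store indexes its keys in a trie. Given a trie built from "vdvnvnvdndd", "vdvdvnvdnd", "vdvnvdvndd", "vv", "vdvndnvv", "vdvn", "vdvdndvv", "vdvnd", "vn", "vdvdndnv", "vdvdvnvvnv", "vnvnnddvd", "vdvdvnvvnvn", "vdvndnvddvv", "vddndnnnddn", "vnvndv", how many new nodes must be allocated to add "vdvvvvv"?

The longest prefix of "vdvvvvv" already in the trie is "vdv" (length 3).
New nodes needed: |"vdvvvvv"| − 3 = 7 − 3 = 4.

4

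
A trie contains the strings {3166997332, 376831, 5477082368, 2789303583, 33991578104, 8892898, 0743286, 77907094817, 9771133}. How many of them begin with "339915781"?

1

Walk to "339915781"; the words in its subtree are exactly those with that prefix.
Matches: "33991578104"
Count: 1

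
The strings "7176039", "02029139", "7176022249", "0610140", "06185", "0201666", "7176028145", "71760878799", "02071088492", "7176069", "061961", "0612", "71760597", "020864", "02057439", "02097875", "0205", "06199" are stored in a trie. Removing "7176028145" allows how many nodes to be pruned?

After clearing the end-marker at "7176028145", prune upward until reaching a node still needed by another word.
The suffix "8145" (4 nodes) is used only by "7176028145"; the node for "717602" still has the child "2", so pruning stops there.
Nodes removed: 4

4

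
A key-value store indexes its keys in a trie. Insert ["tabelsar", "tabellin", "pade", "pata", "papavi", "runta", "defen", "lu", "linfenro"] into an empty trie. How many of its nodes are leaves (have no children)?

9

A leaf is a node with no children — equivalently, the end of a word that is not a proper prefix of any other stored word.
Those words: "defen", "linfenro", "lu", "pade", "papavi", "pata", "runta", "tabellin", "tabelsar"
Leaf count: 9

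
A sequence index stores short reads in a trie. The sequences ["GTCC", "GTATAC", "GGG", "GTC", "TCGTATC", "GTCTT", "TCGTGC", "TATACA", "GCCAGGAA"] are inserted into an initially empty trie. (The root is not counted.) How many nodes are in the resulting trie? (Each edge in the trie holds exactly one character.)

33

Count nodes per top-level branch (shared prefixes stored once):
  'G'-branch (GCCAGGAA, GGG, GTATAC, GTC, GTCC, GTCTT): 19 nodes
  'T'-branch (TATACA, TCGTATC, TCGTGC): 14 nodes
Sum: 33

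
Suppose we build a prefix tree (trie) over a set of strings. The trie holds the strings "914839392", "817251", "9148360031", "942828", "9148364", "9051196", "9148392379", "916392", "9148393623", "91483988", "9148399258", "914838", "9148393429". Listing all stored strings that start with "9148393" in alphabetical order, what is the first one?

DFS of the "9148393" subtree visits, in order: "9148393429", "9148393623", "914839392"
The 1st is 9148393429.

9148393429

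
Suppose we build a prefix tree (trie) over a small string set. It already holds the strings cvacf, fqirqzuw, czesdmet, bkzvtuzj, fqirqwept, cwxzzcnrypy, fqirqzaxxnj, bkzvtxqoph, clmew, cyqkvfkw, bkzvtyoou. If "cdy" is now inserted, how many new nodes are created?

"c" is already a path in the trie; the remaining "dy" must be added.
So 3 − 1 = 2 new nodes.

2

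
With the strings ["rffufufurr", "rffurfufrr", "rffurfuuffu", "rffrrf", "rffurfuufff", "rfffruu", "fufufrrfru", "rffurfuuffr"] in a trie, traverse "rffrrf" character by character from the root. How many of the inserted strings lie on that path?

1

Check each prefix of "rffrrf" against the stored set — each match is an end-marker on the path.
Prefixes of the query that are stored words: "rffrrf"
Count: 1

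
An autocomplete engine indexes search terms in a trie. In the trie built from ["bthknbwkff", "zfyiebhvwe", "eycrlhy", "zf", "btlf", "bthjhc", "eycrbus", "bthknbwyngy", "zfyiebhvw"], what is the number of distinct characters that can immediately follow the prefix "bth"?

Follow the path "bth" to its node, then look at its outgoing edges.
Characters that immediately follow "bth" among the stored strings: {j, k}.
That node has 2 child edges.

2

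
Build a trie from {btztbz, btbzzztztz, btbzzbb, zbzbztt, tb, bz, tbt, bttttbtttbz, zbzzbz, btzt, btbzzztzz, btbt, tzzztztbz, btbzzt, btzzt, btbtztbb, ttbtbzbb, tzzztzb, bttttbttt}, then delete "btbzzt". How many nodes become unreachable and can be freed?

1

Walk "btbzzt" from the leaf back toward the root, removing each node that no remaining word uses.
The suffix "t" (1 node) is used only by "btbzzt"; the node for "btbzz" still has the child "z", so pruning stops there.
Nodes removed: 1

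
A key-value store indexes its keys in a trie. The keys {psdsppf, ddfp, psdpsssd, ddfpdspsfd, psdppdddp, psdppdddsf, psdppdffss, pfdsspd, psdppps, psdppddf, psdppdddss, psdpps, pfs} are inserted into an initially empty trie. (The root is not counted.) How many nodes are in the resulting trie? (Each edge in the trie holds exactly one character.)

45

For each word, the new-node count is its length minus the longest prefix already in the trie:
  "psdsppf" → 7 new (p, s, d, s, p, p, f)
  "ddfp" → 4 new (d, d, f, p)
  "psdpsssd" → prefix "psd" already present; 5 new (p, s, s, s, d)
  "ddfpdspsfd" → prefix "ddfp" already present; 6 new (d, s, p, s, f, d)
  "psdppdddp" → prefix "psdp" already present; 5 new (p, d, d, d, p)
  "psdppdddsf" → prefix "psdppddd" already present; 2 new (s, f)
  "psdppdffss" → prefix "psdppd" already present; 4 new (f, f, s, s)
  "pfdsspd" → prefix "p" already present; 6 new (f, d, s, s, p, d)
  "psdppps" → prefix "psdpp" already present; 2 new (p, s)
  "psdppddf" → prefix "psdppdd" already present; 1 new (f)
  "psdppdddss" → prefix "psdppddds" already present; 1 new (s)
  "psdpps" → prefix "psdpp" already present; 1 new (s)
  "pfs" → prefix "pf" already present; 1 new (s)
Total nodes = 7 + 4 + 5 + 6 + 5 + 2 + 4 + 6 + 2 + 1 + 1 + 1 + 1 = 45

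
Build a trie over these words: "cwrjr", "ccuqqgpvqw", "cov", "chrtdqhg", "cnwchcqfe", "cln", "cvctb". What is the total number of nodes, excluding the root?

37

For each word, the new-node count is its length minus the longest prefix already in the trie:
  "cwrjr" → 5 new (c, w, r, j, r)
  "ccuqqgpvqw" → prefix "c" already present; 9 new (c, u, q, q, g, p, v, q, w)
  "cov" → prefix "c" already present; 2 new (o, v)
  "chrtdqhg" → prefix "c" already present; 7 new (h, r, t, d, q, h, g)
  "cnwchcqfe" → prefix "c" already present; 8 new (n, w, c, h, c, q, f, e)
  "cln" → prefix "c" already present; 2 new (l, n)
  "cvctb" → prefix "c" already present; 4 new (v, c, t, b)
Total nodes = 5 + 9 + 2 + 7 + 8 + 2 + 4 = 37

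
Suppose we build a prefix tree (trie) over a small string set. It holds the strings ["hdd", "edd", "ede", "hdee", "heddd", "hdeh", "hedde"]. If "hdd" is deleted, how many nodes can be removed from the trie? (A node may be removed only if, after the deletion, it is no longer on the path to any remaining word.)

1

A node on "hdd"'s path can go only if nothing else ends at it or branches off below it.
The suffix "d" (1 node) is used only by "hdd"; the node for "hd" still has the child "e", so pruning stops there.
Nodes removed: 1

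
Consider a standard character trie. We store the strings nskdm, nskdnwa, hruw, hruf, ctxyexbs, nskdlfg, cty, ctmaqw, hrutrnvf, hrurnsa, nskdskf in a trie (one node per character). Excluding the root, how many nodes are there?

Trace insertions, counting only characters that open a new branch:
  "nskdm" → 5 new (n, s, k, d, m)
  "nskdnwa" → prefix "nskd" already present; 3 new (n, w, a)
  "hruw" → 4 new (h, r, u, w)
  "hruf" → prefix "hru" already present; 1 new (f)
  "ctxyexbs" → 8 new (c, t, x, y, e, x, b, s)
  "nskdlfg" → prefix "nskd" already present; 3 new (l, f, g)
  "cty" → prefix "ct" already present; 1 new (y)
  "ctmaqw" → prefix "ct" already present; 4 new (m, a, q, w)
  "hrutrnvf" → prefix "hru" already present; 5 new (t, r, n, v, f)
  "hrurnsa" → prefix "hru" already present; 4 new (r, n, s, a)
  "nskdskf" → prefix "nskd" already present; 3 new (s, k, f)
Total nodes = 5 + 3 + 4 + 1 + 8 + 3 + 1 + 4 + 5 + 4 + 3 = 41

41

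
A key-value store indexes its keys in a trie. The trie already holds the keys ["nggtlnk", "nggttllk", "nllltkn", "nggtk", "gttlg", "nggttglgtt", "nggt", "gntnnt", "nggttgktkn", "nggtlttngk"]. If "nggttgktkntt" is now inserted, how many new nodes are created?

The longest prefix of "nggttgktkntt" already in the trie is "nggttgktkn" (length 10).
So 12 − 10 = 2 new nodes.

2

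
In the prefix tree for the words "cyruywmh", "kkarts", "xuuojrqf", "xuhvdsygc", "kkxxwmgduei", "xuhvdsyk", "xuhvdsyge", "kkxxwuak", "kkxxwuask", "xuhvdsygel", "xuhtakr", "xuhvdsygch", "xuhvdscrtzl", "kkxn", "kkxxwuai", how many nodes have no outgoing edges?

A leaf is a node with no children — equivalently, the end of a word that is not a proper prefix of any other stored word.
Those words: "cyruywmh", "kkarts", "kkxn", "kkxxwmgduei", "kkxxwuai", "kkxxwuak", "kkxxwuask", "xuhtakr", "xuhvdscrtzl", "xuhvdsygch", "xuhvdsygel", "xuhvdsyk", "xuuojrqf"
Leaf count: 13

13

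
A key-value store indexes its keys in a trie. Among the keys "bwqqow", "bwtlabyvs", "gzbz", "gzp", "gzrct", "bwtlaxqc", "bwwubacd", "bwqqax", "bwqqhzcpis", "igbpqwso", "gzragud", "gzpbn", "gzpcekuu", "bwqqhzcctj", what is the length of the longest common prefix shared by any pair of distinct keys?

Look for the deepest trie node that still has at least two words in its subtree.
"bwqqhzcctj" and "bwqqhzcpis" agree on "bwqqhzc" (7 characters) before diverging; nothing deeper is shared.
Longest shared-prefix length: 7

7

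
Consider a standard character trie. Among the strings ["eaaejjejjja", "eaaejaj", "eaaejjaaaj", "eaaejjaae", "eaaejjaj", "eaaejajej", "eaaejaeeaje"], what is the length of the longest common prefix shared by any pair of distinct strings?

The deepest shared node is where two words last agree before diverging.
"eaaejjaaaj" and "eaaejjaae" agree on "eaaejjaa" (8 characters) before diverging; nothing deeper is shared.
Longest shared-prefix length: 8

8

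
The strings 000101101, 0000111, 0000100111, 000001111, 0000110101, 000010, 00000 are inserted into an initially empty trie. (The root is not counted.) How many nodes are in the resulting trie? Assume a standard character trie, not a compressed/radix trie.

27

Count nodes per top-level branch (shared prefixes stored once):
  '0'-branch (00000, 000001111, 000010, 0000100111, 0000110101, 0000111, 000101101): 27 nodes
Sum: 27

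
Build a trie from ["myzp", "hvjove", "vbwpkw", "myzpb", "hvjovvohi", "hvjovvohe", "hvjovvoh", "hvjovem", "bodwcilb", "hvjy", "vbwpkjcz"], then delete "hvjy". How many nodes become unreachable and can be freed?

A node on "hvjy"'s path can go only if nothing else ends at it or branches off below it.
The suffix "y" (1 node) is used only by "hvjy"; the node for "hvj" still has the child "o", so pruning stops there.
Nodes removed: 1

1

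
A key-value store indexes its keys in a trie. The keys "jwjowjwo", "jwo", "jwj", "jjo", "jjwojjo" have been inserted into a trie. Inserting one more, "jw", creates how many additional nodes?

0

Every character of "jw" already lies on an existing path (it is a prefix of some stored word).
No new nodes are needed: 0.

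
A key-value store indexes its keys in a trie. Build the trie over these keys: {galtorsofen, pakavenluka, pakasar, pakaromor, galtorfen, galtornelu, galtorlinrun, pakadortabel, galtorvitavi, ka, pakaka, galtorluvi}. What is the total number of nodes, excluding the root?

Trace insertions, counting only characters that open a new branch:
  "galtorsofen" → 11 new (g, a, l, t, o, r, s, o, f, e, n)
  "pakavenluka" → 11 new (p, a, k, a, v, e, n, l, u, k, a)
  "pakasar" → prefix "paka" already present; 3 new (s, a, r)
  "pakaromor" → prefix "paka" already present; 5 new (r, o, m, o, r)
  "galtorfen" → prefix "galtor" already present; 3 new (f, e, n)
  "galtornelu" → prefix "galtor" already present; 4 new (n, e, l, u)
  "galtorlinrun" → prefix "galtor" already present; 6 new (l, i, n, r, u, n)
  "pakadortabel" → prefix "paka" already present; 8 new (d, o, r, t, a, b, e, l)
  "galtorvitavi" → prefix "galtor" already present; 6 new (v, i, t, a, v, i)
  "ka" → 2 new (k, a)
  "pakaka" → prefix "paka" already present; 2 new (k, a)
  "galtorluvi" → prefix "galtorl" already present; 3 new (u, v, i)
Total nodes = 11 + 11 + 3 + 5 + 3 + 4 + 6 + 8 + 6 + 2 + 2 + 3 = 64

64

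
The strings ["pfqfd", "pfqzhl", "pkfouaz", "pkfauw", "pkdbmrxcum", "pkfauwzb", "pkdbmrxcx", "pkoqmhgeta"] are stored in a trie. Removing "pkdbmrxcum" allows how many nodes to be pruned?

2

After clearing the end-marker at "pkdbmrxcum", prune upward until reaching a node still needed by another word.
The suffix "um" (2 nodes) is used only by "pkdbmrxcum"; the node for "pkdbmrxc" still has the child "x", so pruning stops there.
Nodes removed: 2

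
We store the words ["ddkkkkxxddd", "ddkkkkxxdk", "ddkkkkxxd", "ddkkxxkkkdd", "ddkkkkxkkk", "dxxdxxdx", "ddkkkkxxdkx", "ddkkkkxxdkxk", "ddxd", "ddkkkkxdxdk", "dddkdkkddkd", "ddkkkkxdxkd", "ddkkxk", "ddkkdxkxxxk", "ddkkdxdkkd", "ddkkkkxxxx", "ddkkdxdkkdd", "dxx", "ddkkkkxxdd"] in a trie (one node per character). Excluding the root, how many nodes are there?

Insert word by word; a character creates a node only if that edge doesn't already exist:
  "ddkkkkxxddd" → 11 new (d, d, k, k, k, k, x, x, d, d, d)
  "ddkkkkxxdk" → prefix "ddkkkkxxd" already present; 1 new (k)
  "ddkkkkxxd" → prefix "ddkkkkxxd" already present; 0 new (none)
  "ddkkxxkkkdd" → prefix "ddkk" already present; 7 new (x, x, k, k, k, d, d)
  "ddkkkkxkkk" → prefix "ddkkkkx" already present; 3 new (k, k, k)
  "dxxdxxdx" → prefix "d" already present; 7 new (x, x, d, x, x, d, x)
  "ddkkkkxxdkx" → prefix "ddkkkkxxdk" already present; 1 new (x)
  "ddkkkkxxdkxk" → prefix "ddkkkkxxdkx" already present; 1 new (k)
  "ddxd" → prefix "dd" already present; 2 new (x, d)
  "ddkkkkxdxdk" → prefix "ddkkkkx" already present; 4 new (d, x, d, k)
  "dddkdkkddkd" → prefix "dd" already present; 9 new (d, k, d, k, k, d, d, k, d)
  "ddkkkkxdxkd" → prefix "ddkkkkxdx" already present; 2 new (k, d)
  "ddkkxk" → prefix "ddkkx" already present; 1 new (k)
  "ddkkdxkxxxk" → prefix "ddkk" already present; 7 new (d, x, k, x, x, x, k)
  "ddkkdxdkkd" → prefix "ddkkdx" already present; 4 new (d, k, k, d)
  "ddkkkkxxxx" → prefix "ddkkkkxx" already present; 2 new (x, x)
  "ddkkdxdkkdd" → prefix "ddkkdxdkkd" already present; 1 new (d)
  "dxx" → prefix "dxx" already present; 0 new (none)
  "ddkkkkxxdd" → prefix "ddkkkkxxdd" already present; 0 new (none)
Total nodes = 11 + 1 + 0 + 7 + 3 + 7 + 1 + 1 + 2 + 4 + 9 + 2 + 1 + 7 + 4 + 2 + 1 + 0 + 0 = 63

63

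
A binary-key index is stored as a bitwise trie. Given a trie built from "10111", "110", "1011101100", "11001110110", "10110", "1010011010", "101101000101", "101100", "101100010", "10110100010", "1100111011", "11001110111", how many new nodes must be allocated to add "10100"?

"10100" is already a full path in the trie; only an end-marker is added.
No new nodes are needed: 0.

0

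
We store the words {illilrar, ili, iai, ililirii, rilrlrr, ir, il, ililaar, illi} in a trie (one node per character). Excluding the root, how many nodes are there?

Count nodes per top-level branch (shared prefixes stored once):
  'i'-branch (iai, il, ili, ililaar, ililirii, illi, illilrar, ir): 20 nodes
  'r'-branch (rilrlrr): 7 nodes
Sum: 27

27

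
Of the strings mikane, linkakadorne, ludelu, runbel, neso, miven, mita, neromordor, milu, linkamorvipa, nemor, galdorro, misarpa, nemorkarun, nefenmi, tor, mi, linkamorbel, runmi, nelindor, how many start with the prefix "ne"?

Traverse to the node for "ne", then collect every word in that subtree.
Words under "ne": nefenmi, nelindor, nemor, nemorkarun, neromordor, neso
Count: 6

6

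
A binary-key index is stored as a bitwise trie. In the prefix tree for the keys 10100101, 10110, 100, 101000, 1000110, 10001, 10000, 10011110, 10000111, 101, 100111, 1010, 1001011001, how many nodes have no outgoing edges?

A leaf is a node with no children — equivalently, the end of a word that is not a proper prefix of any other stored word.
Those words: "10000111", "1000110", "1001011001", "10011110", "101000", "10100101", "10110"
Leaf count: 7

7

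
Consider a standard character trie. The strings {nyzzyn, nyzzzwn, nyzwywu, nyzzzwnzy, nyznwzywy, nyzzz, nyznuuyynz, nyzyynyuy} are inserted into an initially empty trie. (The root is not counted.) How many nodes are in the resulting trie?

For each word, the new-node count is its length minus the longest prefix already in the trie:
  "nyzzyn" → 6 new (n, y, z, z, y, n)
  "nyzzzwn" → prefix "nyzz" already present; 3 new (z, w, n)
  "nyzwywu" → prefix "nyz" already present; 4 new (w, y, w, u)
  "nyzzzwnzy" → prefix "nyzzzwn" already present; 2 new (z, y)
  "nyznwzywy" → prefix "nyz" already present; 6 new (n, w, z, y, w, y)
  "nyzzz" → prefix "nyzzz" already present; 0 new (none)
  "nyznuuyynz" → prefix "nyzn" already present; 6 new (u, u, y, y, n, z)
  "nyzyynyuy" → prefix "nyz" already present; 6 new (y, y, n, y, u, y)
Total nodes = 6 + 3 + 4 + 2 + 6 + 0 + 6 + 6 = 33

33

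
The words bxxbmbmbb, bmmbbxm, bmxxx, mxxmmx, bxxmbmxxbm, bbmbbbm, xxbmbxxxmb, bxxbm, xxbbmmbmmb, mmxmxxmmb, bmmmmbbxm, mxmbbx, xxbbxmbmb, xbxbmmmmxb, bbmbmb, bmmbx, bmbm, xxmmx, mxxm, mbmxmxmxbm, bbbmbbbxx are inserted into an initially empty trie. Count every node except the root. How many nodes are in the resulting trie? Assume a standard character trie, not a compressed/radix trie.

110

Count nodes per top-level branch (shared prefixes stored once):
  'b'-branch (bbbmbbbxx, bbmbbbm, bbmbmb, bmbm, bmmbbxm, bmmbx, bmmmmbbxm, bmxxx, bxxbm, bxxbmbmbb, bxxmbmxxbm): 49 nodes
  'm'-branch (mbmxmxmxbm, mmxmxxmmb, mxmbbx, mxxm, mxxmmx): 27 nodes
  'x'-branch (xbxbmmmmxb, xxbbmmbmmb, xxbbxmbmb, xxbmbxxxmb, xxmmx): 34 nodes
Sum: 110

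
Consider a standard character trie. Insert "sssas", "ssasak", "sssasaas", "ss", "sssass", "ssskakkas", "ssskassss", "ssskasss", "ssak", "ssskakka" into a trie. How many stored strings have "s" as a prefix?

10

Filter for entries beginning with "s":
Words under "s": ss, ssak, ssasak, sssas, sssasaas, sssass, ssskakka, ssskakkas, ssskasss, ssskassss
Count: 10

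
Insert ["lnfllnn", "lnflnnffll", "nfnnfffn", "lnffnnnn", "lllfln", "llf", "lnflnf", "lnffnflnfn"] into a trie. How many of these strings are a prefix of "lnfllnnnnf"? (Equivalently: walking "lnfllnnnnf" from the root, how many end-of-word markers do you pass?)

Check each prefix of "lnfllnnnnf" against the stored set — each match is an end-marker on the path.
Prefixes of the query that are stored words: "lnfllnn"
Count: 1

1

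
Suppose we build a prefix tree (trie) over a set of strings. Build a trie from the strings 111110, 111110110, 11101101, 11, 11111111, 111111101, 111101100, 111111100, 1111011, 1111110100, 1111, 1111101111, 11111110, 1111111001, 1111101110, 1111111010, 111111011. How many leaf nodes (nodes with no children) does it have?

10

Leaves are exactly the stored words that no other stored word extends.
Those words: "11101101", "111101100", "111110110", "1111101110", "1111101111", "1111110100", "111111011", "1111111001", "1111111010", "11111111"
Leaf count: 10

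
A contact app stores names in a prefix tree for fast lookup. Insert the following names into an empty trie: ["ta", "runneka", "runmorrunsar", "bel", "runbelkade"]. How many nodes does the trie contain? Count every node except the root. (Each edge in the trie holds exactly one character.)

Trace insertions, counting only characters that open a new branch:
  "ta" → 2 new (t, a)
  "runneka" → 7 new (r, u, n, n, e, k, a)
  "runmorrunsar" → prefix "run" already present; 9 new (m, o, r, r, u, n, s, a, r)
  "bel" → 3 new (b, e, l)
  "runbelkade" → prefix "run" already present; 7 new (b, e, l, k, a, d, e)
Total nodes = 2 + 7 + 9 + 3 + 7 = 28

28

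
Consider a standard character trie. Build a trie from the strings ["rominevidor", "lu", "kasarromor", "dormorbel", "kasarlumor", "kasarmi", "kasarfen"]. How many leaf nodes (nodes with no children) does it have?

7

A leaf is a node with no children — equivalently, the end of a word that is not a proper prefix of any other stored word.
Those words: "dormorbel", "kasarfen", "kasarlumor", "kasarmi", "kasarromor", "lu", "rominevidor"
Leaf count: 7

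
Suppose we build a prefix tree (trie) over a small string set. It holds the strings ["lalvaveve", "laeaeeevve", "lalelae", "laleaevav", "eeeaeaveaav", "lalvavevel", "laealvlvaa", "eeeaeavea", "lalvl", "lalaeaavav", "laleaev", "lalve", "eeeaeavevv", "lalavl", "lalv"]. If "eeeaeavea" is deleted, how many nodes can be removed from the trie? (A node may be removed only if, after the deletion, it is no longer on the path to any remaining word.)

0

After clearing the end-marker at "eeeaeavea", prune upward until reaching a node still needed by another word.
Every node on "eeeaeavea" is still needed (e.g. by "eeeaeaveaav"), so nothing is freed.
Nodes removed: 0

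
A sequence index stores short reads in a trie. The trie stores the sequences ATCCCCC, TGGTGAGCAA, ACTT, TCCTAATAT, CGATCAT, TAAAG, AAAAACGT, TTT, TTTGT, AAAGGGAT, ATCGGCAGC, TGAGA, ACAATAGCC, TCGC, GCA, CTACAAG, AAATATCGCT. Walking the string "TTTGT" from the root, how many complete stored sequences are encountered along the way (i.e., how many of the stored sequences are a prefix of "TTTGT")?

Traverse "TTTGT" character by character; count nodes along the way that are marked as word ends.
Prefixes of the query that are stored words: "TTT", "TTTGT"
Count: 2

2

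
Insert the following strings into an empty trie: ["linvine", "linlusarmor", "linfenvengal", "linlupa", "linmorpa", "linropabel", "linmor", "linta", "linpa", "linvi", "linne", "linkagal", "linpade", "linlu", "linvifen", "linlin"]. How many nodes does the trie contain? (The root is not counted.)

56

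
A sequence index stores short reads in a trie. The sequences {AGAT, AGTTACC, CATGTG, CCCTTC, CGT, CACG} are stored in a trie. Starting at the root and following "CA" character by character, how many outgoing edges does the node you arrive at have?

The children of the "CA" node are the distinct next characters among strings starting with "CA".
Characters that immediately follow "CA" among the stored strings: {C, T}.
That node has 2 child edges.

2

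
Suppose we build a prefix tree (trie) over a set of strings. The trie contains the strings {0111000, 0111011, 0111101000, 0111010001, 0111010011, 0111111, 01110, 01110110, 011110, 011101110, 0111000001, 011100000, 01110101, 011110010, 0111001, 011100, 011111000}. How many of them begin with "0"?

Traverse to the node for "0", then collect every word in that subtree.
Words under "0": 01110, 011100, 0111000, 011100000, 0111000001, 0111001, 0111010001, 0111010011, 01110101, 0111011, 01110110, 011101110, 011110, 011110010, 0111101000, 011111000, 0111111
Count: 17

17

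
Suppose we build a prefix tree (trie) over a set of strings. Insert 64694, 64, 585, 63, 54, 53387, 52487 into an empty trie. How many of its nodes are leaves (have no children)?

6

Leaves are exactly the stored words that no other stored word extends.
Those words: "52487", "53387", "54", "585", "63", "64694"
Leaf count: 6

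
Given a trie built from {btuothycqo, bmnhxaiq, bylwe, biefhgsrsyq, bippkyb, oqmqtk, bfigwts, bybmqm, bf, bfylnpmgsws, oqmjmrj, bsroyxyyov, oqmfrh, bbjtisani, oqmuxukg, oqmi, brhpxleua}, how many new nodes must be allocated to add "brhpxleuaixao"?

4

"brhpxleua" is already a path in the trie; the remaining "ixao" must be added.
Each of the 4 remaining characters creates one node.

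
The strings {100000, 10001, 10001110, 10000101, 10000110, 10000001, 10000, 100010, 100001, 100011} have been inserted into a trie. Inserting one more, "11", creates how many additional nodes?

1

Walking "11" from the root, the first 1 characters ("1") follow existing edges; "1" is the first miss.
Each of the 1 remaining characters creates one node.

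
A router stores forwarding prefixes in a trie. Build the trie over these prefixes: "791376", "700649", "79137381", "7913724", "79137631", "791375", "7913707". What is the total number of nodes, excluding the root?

Trace insertions, counting only characters that open a new branch:
  "791376" → 6 new (7, 9, 1, 3, 7, 6)
  "700649" → prefix "7" already present; 5 new (0, 0, 6, 4, 9)
  "79137381" → prefix "79137" already present; 3 new (3, 8, 1)
  "7913724" → prefix "79137" already present; 2 new (2, 4)
  "79137631" → prefix "791376" already present; 2 new (3, 1)
  "791375" → prefix "79137" already present; 1 new (5)
  "7913707" → prefix "79137" already present; 2 new (0, 7)
Total nodes = 6 + 5 + 3 + 2 + 2 + 1 + 2 = 21

21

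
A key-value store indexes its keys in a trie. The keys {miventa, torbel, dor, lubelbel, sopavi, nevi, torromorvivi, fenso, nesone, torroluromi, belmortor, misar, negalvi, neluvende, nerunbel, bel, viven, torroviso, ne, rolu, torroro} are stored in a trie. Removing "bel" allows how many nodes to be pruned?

A node on "bel"'s path can go only if nothing else ends at it or branches off below it.
Every node on "bel" is still needed (e.g. by "belmortor"), so nothing is freed.
Nodes removed: 0

0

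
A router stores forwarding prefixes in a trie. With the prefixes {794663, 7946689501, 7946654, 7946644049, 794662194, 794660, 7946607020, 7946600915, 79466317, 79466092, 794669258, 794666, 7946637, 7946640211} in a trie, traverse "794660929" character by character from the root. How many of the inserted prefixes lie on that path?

Check each prefix of "794660929" against the stored set — each match is an end-marker on the path.
Prefixes of the query that are stored words: "794660", "79466092"
Count: 2

2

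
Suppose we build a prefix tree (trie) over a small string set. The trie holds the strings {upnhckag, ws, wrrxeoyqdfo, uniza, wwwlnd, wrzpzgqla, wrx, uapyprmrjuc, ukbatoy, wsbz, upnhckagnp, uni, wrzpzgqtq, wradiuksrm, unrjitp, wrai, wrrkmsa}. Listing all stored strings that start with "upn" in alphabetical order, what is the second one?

upnhckagnp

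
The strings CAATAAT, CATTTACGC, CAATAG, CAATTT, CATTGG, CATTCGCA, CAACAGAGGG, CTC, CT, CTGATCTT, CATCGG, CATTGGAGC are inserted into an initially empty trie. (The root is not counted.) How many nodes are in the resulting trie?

Insert word by word; a character creates a node only if that edge doesn't already exist:
  "CAATAAT" → 7 new (C, A, A, T, A, A, T)
  "CATTTACGC" → prefix "CA" already present; 7 new (T, T, T, A, C, G, C)
  "CAATAG" → prefix "CAATA" already present; 1 new (G)
  "CAATTT" → prefix "CAAT" already present; 2 new (T, T)
  "CATTGG" → prefix "CATT" already present; 2 new (G, G)
  "CATTCGCA" → prefix "CATT" already present; 4 new (C, G, C, A)
  "CAACAGAGGG" → prefix "CAA" already present; 7 new (C, A, G, A, G, G, G)
  "CTC" → prefix "C" already present; 2 new (T, C)
  "CT" → prefix "CT" already present; 0 new (none)
  "CTGATCTT" → prefix "CT" already present; 6 new (G, A, T, C, T, T)
  "CATCGG" → prefix "CAT" already present; 3 new (C, G, G)
  "CATTGGAGC" → prefix "CATTGG" already present; 3 new (A, G, C)
Total nodes = 7 + 7 + 1 + 2 + 2 + 4 + 7 + 2 + 0 + 6 + 3 + 3 = 44

44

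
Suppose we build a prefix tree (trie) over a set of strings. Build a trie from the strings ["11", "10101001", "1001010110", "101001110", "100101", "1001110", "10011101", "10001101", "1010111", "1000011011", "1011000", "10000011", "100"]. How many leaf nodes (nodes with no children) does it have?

A leaf is a node with no children — equivalently, the end of a word that is not a proper prefix of any other stored word.
Those words: "10000011", "1000011011", "10001101", "1001010110", "10011101", "101001110", "10101001", "1010111", "1011000", "11"
Leaf count: 10

10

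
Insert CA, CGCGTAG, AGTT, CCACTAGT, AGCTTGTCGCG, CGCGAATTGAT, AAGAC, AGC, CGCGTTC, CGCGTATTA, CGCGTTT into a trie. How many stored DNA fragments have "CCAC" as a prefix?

1

Walk to "CCAC"; the words in its subtree are exactly those with that prefix.
Words under "CCAC": CCACTAGT
Count: 1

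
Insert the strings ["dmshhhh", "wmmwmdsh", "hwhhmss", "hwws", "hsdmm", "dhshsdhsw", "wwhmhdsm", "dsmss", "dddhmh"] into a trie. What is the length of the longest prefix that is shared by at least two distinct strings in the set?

2

Equivalently: take the maximum, over all pairs, of their longest common prefix length.
"hwhhmss" and "hwws" agree on "hw" (2 characters) before diverging; nothing deeper is shared.
Longest shared-prefix length: 2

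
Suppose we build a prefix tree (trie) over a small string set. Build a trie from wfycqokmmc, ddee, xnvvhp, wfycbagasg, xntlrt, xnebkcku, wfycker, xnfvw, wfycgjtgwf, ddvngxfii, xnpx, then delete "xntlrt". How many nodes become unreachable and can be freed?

A node on "xntlrt"'s path can go only if nothing else ends at it or branches off below it.
The suffix "tlrt" (4 nodes) is used only by "xntlrt"; the node for "xn" still has the child "v", so pruning stops there.
Nodes removed: 4

4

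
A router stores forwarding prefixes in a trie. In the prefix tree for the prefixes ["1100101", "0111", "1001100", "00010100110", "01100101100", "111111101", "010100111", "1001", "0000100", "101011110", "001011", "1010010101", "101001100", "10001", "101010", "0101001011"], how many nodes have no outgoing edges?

Leaves are exactly the stored words that no other stored word extends.
Those words: "0000100", "00010100110", "001011", "0101001011", "010100111", "01100101100", "0111", "10001", "1001100", "1010010101", "101001100", "101010", "101011110", "1100101", "111111101"
Leaf count: 15

15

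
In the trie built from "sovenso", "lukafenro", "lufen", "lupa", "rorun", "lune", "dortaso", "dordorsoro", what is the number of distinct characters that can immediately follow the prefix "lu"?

Follow the path "lu" to its node, then look at its outgoing edges.
Distinct next characters after "lu": f, k, n, p.
That node has 4 child edges.

4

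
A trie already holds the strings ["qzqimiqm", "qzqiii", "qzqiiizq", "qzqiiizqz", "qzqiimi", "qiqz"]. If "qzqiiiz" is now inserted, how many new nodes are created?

0

"qzqiiiz" is already a full path in the trie; only an end-marker is added.
No new nodes are needed: 0.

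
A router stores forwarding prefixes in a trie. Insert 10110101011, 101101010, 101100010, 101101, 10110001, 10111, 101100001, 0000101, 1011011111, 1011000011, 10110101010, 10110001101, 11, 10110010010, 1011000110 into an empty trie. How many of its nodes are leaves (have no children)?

Leaves are exactly the stored words that no other stored word extends.
Those words: "0000101", "1011000011", "101100010", "10110001101", "10110010010", "10110101010", "10110101011", "1011011111", "10111", "11"
Leaf count: 10

10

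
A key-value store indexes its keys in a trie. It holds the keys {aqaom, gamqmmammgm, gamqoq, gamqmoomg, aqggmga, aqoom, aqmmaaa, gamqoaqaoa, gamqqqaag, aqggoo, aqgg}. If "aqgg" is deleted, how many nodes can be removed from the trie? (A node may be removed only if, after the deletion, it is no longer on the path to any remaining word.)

0

Walk "aqgg" from the leaf back toward the root, removing each node that no remaining word uses.
Every node on "aqgg" is still needed (e.g. by "aqggmga"), so nothing is freed.
Nodes removed: 0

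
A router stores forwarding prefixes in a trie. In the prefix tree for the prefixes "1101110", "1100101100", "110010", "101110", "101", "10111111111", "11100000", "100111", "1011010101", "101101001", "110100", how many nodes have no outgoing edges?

A leaf is a node with no children — equivalently, the end of a word that is not a proper prefix of any other stored word.
Those words: "100111", "101101001", "1011010101", "101110", "10111111111", "1100101100", "110100", "1101110", "11100000"
Leaf count: 9

9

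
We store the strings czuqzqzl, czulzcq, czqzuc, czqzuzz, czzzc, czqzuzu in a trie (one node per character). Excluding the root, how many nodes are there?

22

Count nodes per top-level branch (shared prefixes stored once):
  'c'-branch (czqzuc, czqzuzu, czqzuzz, czulzcq, czuqzqzl, czzzc): 22 nodes
Sum: 22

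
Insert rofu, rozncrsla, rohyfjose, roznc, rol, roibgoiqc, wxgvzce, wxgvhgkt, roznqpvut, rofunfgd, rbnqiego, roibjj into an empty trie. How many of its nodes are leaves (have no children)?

A leaf is a node with no children — equivalently, the end of a word that is not a proper prefix of any other stored word.
Those words: "rbnqiego", "rofunfgd", "rohyfjose", "roibgoiqc", "roibjj", "rol", "rozncrsla", "roznqpvut", "wxgvhgkt", "wxgvzce"
Leaf count: 10

10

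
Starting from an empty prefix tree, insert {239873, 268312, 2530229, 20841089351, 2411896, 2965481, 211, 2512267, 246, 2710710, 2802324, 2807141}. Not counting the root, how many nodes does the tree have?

Trace insertions, counting only characters that open a new branch:
  "239873" → 6 new (2, 3, 9, 8, 7, 3)
  "268312" → prefix "2" already present; 5 new (6, 8, 3, 1, 2)
  "2530229" → prefix "2" already present; 6 new (5, 3, 0, 2, 2, 9)
  "20841089351" → prefix "2" already present; 10 new (0, 8, 4, 1, 0, 8, 9, 3, 5, 1)
  "2411896" → prefix "2" already present; 6 new (4, 1, 1, 8, 9, 6)
  "2965481" → prefix "2" already present; 6 new (9, 6, 5, 4, 8, 1)
  "211" → prefix "2" already present; 2 new (1, 1)
  "2512267" → prefix "25" already present; 5 new (1, 2, 2, 6, 7)
  "246" → prefix "24" already present; 1 new (6)
  "2710710" → prefix "2" already present; 6 new (7, 1, 0, 7, 1, 0)
  "2802324" → prefix "2" already present; 6 new (8, 0, 2, 3, 2, 4)
  "2807141" → prefix "280" already present; 4 new (7, 1, 4, 1)
Total nodes = 6 + 5 + 6 + 10 + 6 + 6 + 2 + 5 + 1 + 6 + 6 + 4 = 63

63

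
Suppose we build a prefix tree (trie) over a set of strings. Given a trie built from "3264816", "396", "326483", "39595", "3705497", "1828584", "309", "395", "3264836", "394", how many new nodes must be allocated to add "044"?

No existing word starts with "0", so every character of "044" needs a new node.
3 − 0 = 3 new nodes.

3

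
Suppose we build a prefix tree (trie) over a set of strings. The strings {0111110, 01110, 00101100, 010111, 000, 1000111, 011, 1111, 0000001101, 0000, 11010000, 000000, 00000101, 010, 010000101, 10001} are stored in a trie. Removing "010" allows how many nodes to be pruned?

0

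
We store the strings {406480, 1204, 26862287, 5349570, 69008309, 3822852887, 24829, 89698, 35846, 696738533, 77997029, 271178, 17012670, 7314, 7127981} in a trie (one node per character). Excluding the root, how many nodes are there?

Insert word by word; a character creates a node only if that edge doesn't already exist:
  "406480" → 6 new (4, 0, 6, 4, 8, 0)
  "1204" → 4 new (1, 2, 0, 4)
  "26862287" → 8 new (2, 6, 8, 6, 2, 2, 8, 7)
  "5349570" → 7 new (5, 3, 4, 9, 5, 7, 0)
  "69008309" → 8 new (6, 9, 0, 0, 8, 3, 0, 9)
  "3822852887" → 10 new (3, 8, 2, 2, 8, 5, 2, 8, 8, 7)
  "24829" → prefix "2" already present; 4 new (4, 8, 2, 9)
  "89698" → 5 new (8, 9, 6, 9, 8)
  "35846" → prefix "3" already present; 4 new (5, 8, 4, 6)
  "696738533" → prefix "69" already present; 7 new (6, 7, 3, 8, 5, 3, 3)
  "77997029" → 8 new (7, 7, 9, 9, 7, 0, 2, 9)
  "271178" → prefix "2" already present; 5 new (7, 1, 1, 7, 8)
  "17012670" → prefix "1" already present; 7 new (7, 0, 1, 2, 6, 7, 0)
  "7314" → prefix "7" already present; 3 new (3, 1, 4)
  "7127981" → prefix "7" already present; 6 new (1, 2, 7, 9, 8, 1)
Total nodes = 6 + 4 + 8 + 7 + 8 + 10 + 4 + 5 + 4 + 7 + 8 + 5 + 7 + 3 + 6 = 92

92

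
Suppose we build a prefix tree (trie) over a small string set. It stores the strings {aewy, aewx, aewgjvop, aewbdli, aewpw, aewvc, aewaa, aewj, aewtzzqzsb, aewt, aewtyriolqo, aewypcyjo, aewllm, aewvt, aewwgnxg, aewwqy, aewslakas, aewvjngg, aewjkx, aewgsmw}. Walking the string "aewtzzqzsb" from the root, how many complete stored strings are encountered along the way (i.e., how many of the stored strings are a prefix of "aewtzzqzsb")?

Traverse "aewtzzqzsb" character by character; count nodes along the way that are marked as word ends.
Prefixes of the query that are stored words: "aewt", "aewtzzqzsb"
Count: 2

2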